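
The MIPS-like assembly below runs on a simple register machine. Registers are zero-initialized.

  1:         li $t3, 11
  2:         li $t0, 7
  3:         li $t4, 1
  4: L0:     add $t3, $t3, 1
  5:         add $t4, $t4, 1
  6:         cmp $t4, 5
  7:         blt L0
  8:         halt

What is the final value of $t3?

after li $t3, 11: $t3=11
after li $t0, 7: $t0=7
after li $t4, 1: $t4=1
after add $t3, $t3, 1: $t3=11+1=12
after add $t4, $t4, 1: $t4=1+1=2
cmp $t4, 5  (cmp 2,5)
blt L0: taken
after add $t3, $t3, 1: $t3=12+1=13
after add $t4, $t4, 1: $t4=2+1=3
cmp $t4, 5  (cmp 3,5)
blt L0: taken
after add $t3, $t3, 1: $t3=13+1=14
after add $t4, $t4, 1: $t4=3+1=4
cmp $t4, 5  (cmp 4,5)
blt L0: taken
after add $t3, $t3, 1: $t3=14+1=15
after add $t4, $t4, 1: $t4=4+1=5
cmp $t4, 5  (cmp 5,5)
blt L0: not taken
halt.

15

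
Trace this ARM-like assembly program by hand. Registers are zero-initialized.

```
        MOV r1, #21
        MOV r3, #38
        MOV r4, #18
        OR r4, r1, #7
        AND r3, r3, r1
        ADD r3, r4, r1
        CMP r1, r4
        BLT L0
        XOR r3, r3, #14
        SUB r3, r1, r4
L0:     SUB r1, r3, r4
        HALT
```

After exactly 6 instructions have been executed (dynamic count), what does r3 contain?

r1=21
r3=38
r4=18
r4=21|7=23
r3=38&21=4
r3=23+21=44
After step 6: r3 = 44.

44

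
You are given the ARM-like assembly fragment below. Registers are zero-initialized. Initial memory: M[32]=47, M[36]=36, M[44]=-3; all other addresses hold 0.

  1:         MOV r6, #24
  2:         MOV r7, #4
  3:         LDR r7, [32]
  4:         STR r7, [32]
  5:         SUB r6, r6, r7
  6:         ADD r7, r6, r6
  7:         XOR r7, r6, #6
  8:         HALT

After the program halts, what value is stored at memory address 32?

MOV r6, #24 → r6=24
MOV r7, #4 → r7=4
LDR r7, [32] → r7=M[32]=47
STR r7, [32] → M[32]=47
SUB r6, r6, r7 → r6=24-47=-23
ADD r7, r6, r6 → r7=(-23)+(-23)=-46
XOR r7, r6, #6 → r7=(-23)^6=-17
halt.

47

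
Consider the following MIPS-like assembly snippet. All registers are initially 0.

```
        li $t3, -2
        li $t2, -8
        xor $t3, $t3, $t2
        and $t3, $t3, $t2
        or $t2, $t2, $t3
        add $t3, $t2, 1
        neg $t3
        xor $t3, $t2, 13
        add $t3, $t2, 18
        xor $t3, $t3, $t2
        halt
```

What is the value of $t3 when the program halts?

$t3=-2
$t2=-8
$t3=(-2)^(-8)=6
$t3=6&(-8)=0
$t2=(-8)|0=-8
$t3=(-8)+1=-7
$t3=-(-7)=7
$t3=(-8)^13=-11
$t3=(-8)+18=10
$t3=10^(-8)=-14
halt.

-14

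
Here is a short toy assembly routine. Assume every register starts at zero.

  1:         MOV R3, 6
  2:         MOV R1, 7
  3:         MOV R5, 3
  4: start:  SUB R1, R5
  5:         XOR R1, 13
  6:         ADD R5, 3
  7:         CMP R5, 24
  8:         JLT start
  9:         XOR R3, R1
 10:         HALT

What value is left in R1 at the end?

R3=6
R1=7
R5=3
R1=7-3=4
R1=4^13=9
R5=3+3=6
CMP R5, 24  (cmp 6,24)
JLT start: taken
R1=9-6=3
R1=3^13=14
R5=6+3=9
CMP R5, 24  (cmp 9,24)
JLT start: taken
R1=14-9=5
R1=5^13=8
R5=9+3=12
CMP R5, 24  (cmp 12,24)
JLT start: taken
R1=8-12=-4
R1=(-4)^13=-15
R5=12+3=15
CMP R5, 24  (cmp 15,24)
JLT start: taken
R1=(-15)-15=-30
R1=(-30)^13=-17
R5=15+3=18
CMP R5, 24  (cmp 18,24)
JLT start: taken
R1=(-17)-18=-35
R1=(-35)^13=-48
R5=18+3=21
CMP R5, 24  (cmp 21,24)
JLT start: taken
R1=(-48)-21=-69
R1=(-69)^13=-74
R5=21+3=24
CMP R5, 24  (cmp 24,24)
JLT start: not taken
R3=6^(-74)=-80
halt.

-74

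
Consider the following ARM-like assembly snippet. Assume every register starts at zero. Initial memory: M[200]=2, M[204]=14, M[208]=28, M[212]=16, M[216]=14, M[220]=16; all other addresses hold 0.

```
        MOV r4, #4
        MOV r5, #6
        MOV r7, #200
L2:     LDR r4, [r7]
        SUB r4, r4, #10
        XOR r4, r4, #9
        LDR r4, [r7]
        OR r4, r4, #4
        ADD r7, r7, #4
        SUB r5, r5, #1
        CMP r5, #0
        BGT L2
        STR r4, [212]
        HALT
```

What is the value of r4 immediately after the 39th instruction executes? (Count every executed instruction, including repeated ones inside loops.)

MOV r4, #4 → r4=4
MOV r5, #6 → r5=6
MOV r7, #200 → r7=200
LDR r4, [r7] → r4=M[200]=2
SUB r4, r4, #10 → r4=2-10=-8
XOR r4, r4, #9 → r4=(-8)^9=-15
LDR r4, [r7] → r4=M[200]=2
OR r4, r4, #4 → r4=2|4=6
ADD r7, r7, #4 → r7=200+4=204
SUB r5, r5, #1 → r5=6-1=5
CMP r5, #0  (cmp 5,0)
BGT L2: taken
LDR r4, [r7] → r4=M[204]=14
SUB r4, r4, #10 → r4=14-10=4
XOR r4, r4, #9 → r4=4^9=13
LDR r4, [r7] → r4=M[204]=14
OR r4, r4, #4 → r4=14|4=14
ADD r7, r7, #4 → r7=204+4=208
SUB r5, r5, #1 → r5=5-1=4
CMP r5, #0  (cmp 4,0)
BGT L2: taken
LDR r4, [r7] → r4=M[208]=28
SUB r4, r4, #10 → r4=28-10=18
XOR r4, r4, #9 → r4=18^9=27
LDR r4, [r7] → r4=M[208]=28
OR r4, r4, #4 → r4=28|4=28
ADD r7, r7, #4 → r7=208+4=212
SUB r5, r5, #1 → r5=4-1=3
CMP r5, #0  (cmp 3,0)
BGT L2: taken
LDR r4, [r7] → r4=M[212]=16
SUB r4, r4, #10 → r4=16-10=6
XOR r4, r4, #9 → r4=6^9=15
LDR r4, [r7] → r4=M[212]=16
OR r4, r4, #4 → r4=16|4=20
ADD r7, r7, #4 → r7=212+4=216
SUB r5, r5, #1 → r5=3-1=2
CMP r5, #0  (cmp 2,0)
BGT L2: taken
After step 39: r4 = 20.

20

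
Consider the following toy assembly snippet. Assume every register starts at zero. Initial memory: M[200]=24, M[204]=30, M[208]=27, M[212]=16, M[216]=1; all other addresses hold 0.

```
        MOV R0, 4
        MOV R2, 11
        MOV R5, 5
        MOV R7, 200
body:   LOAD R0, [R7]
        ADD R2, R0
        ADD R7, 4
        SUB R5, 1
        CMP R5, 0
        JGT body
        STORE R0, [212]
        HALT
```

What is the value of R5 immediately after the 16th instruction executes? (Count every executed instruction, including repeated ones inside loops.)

MOV R0, 4 → R0=4
MOV R2, 11 → R2=11
MOV R5, 5 → R5=5
MOV R7, 200 → R7=200
LOAD R0, [R7] → R0=M[200]=24
ADD R2, R0 → R2=11+24=35
ADD R7, 4 → R7=200+4=204
SUB R5, 1 → R5=5-1=4
CMP R5, 0  (cmp 4,0)
JGT body: taken
LOAD R0, [R7] → R0=M[204]=30
ADD R2, R0 → R2=35+30=65
ADD R7, 4 → R7=204+4=208
SUB R5, 1 → R5=4-1=3
CMP R5, 0  (cmp 3,0)
JGT body: taken
After step 16: R5 = 3.

3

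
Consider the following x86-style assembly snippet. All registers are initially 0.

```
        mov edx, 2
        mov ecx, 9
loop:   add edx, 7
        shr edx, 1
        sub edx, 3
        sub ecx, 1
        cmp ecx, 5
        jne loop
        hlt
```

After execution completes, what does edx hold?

after mov edx, 2: edx=2
after mov ecx, 9: ecx=9
after add edx, 7: edx=2+7=9
after shr edx, 1: edx=9>>1=4
after sub edx, 3: edx=4-3=1
after sub ecx, 1: ecx=9-1=8
cmp ecx, 5  (cmp 8,5)
jne loop: taken
after add edx, 7: edx=1+7=8
after shr edx, 1: edx=8>>1=4
after sub edx, 3: edx=4-3=1
after sub ecx, 1: ecx=8-1=7
cmp ecx, 5  (cmp 7,5)
jne loop: taken
after add edx, 7: edx=1+7=8
after shr edx, 1: edx=8>>1=4
after sub edx, 3: edx=4-3=1
after sub ecx, 1: ecx=7-1=6
cmp ecx, 5  (cmp 6,5)
jne loop: taken
after add edx, 7: edx=1+7=8
after shr edx, 1: edx=8>>1=4
after sub edx, 3: edx=4-3=1
after sub ecx, 1: ecx=6-1=5
cmp ecx, 5  (cmp 5,5)
jne loop: not taken
halt.

1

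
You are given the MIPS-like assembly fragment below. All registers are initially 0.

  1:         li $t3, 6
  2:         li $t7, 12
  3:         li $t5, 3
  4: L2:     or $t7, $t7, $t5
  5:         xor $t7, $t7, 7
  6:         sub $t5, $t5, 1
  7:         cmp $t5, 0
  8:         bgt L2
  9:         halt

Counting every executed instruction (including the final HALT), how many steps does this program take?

19

after li $t3, 6: $t3=6
after li $t7, 12: $t7=12
after li $t5, 3: $t5=3
after or $t7, $t7, $t5: $t7=12|3=15
after xor $t7, $t7, 7: $t7=15^7=8
after sub $t5, $t5, 1: $t5=3-1=2
cmp $t5, 0  (cmp 2,0)
bgt L2: taken
after or $t7, $t7, $t5: $t7=8|2=10
after xor $t7, $t7, 7: $t7=10^7=13
after sub $t5, $t5, 1: $t5=2-1=1
cmp $t5, 0  (cmp 1,0)
bgt L2: taken
after or $t7, $t7, $t5: $t7=13|1=13
after xor $t7, $t7, 7: $t7=13^7=10
after sub $t5, $t5, 1: $t5=1-1=0
cmp $t5, 0  (cmp 0,0)
bgt L2: not taken
halt.
Total executed instructions: 19.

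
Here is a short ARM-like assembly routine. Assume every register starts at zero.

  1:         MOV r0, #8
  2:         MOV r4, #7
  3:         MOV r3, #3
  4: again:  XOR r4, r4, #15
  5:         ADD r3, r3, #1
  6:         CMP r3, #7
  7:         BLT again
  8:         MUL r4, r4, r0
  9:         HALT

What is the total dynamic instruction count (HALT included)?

after MOV r0, #8: r0=8
after MOV r4, #7: r4=7
after MOV r3, #3: r3=3
after XOR r4, r4, #15: r4=7^15=8
after ADD r3, r3, #1: r3=3+1=4
CMP r3, #7  (cmp 4,7)
BLT again: taken
after XOR r4, r4, #15: r4=8^15=7
after ADD r3, r3, #1: r3=4+1=5
CMP r3, #7  (cmp 5,7)
BLT again: taken
after XOR r4, r4, #15: r4=7^15=8
after ADD r3, r3, #1: r3=5+1=6
CMP r3, #7  (cmp 6,7)
BLT again: taken
after XOR r4, r4, #15: r4=8^15=7
after ADD r3, r3, #1: r3=6+1=7
CMP r3, #7  (cmp 7,7)
BLT again: not taken
after MUL r4, r4, r0: r4=7*8=56
halt.
Total executed instructions: 21.

21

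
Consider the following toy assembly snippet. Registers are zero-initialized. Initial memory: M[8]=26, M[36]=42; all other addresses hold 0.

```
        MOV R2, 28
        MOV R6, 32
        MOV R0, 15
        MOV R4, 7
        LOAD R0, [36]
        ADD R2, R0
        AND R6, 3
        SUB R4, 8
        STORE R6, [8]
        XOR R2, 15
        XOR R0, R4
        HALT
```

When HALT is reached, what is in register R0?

-43

after MOV R2, 28: R2=28
after MOV R6, 32: R6=32
after MOV R0, 15: R0=15
after MOV R4, 7: R4=7
after LOAD R0, [36]: R0=M[36]=42
after ADD R2, R0: R2=28+42=70
after AND R6, 3: R6=32&3=0
after SUB R4, 8: R4=7-8=-1
STORE R6, [8] → M[8]=0
after XOR R2, 15: R2=70^15=73
after XOR R0, R4: R0=42^(-1)=-43
halt.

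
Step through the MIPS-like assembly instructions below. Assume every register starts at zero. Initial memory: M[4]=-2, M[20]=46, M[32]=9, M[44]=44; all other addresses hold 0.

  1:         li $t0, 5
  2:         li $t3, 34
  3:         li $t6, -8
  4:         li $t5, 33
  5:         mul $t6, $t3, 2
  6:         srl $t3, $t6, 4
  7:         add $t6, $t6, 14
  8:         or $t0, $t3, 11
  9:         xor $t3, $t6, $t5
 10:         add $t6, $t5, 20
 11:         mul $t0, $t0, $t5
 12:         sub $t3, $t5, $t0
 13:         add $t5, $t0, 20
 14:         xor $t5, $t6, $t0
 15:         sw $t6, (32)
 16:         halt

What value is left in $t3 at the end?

-462

$t0=5
$t3=34
$t6=-8
$t5=33
$t6=34*2=68
$t3=68>>4=4
$t6=68+14=82
$t0=4|11=15
$t3=82^33=115
$t6=33+20=53
$t0=15*33=495
$t3=33-495=-462
$t5=495+20=515
$t5=53^495=474
sw $t6, (32) → M[32]=53
halt.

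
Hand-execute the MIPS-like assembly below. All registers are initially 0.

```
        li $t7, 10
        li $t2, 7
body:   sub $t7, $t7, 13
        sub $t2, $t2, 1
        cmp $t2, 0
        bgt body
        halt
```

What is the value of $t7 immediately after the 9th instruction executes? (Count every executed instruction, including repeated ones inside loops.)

after li $t7, 10: $t7=10
after li $t2, 7: $t2=7
after sub $t7, $t7, 13: $t7=10-13=-3
after sub $t2, $t2, 1: $t2=7-1=6
cmp $t2, 0  (cmp 6,0)
bgt body: taken
after sub $t7, $t7, 13: $t7=(-3)-13=-16
after sub $t2, $t2, 1: $t2=6-1=5
cmp $t2, 0  (cmp 5,0)
After step 9: $t7 = -16.

-16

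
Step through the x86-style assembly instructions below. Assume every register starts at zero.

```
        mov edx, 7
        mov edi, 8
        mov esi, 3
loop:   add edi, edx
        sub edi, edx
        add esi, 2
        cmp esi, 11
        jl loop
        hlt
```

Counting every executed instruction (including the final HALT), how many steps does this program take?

after mov edx, 7: edx=7
after mov edi, 8: edi=8
after mov esi, 3: esi=3
after add edi, edx: edi=8+7=15
after sub edi, edx: edi=15-7=8
after add esi, 2: esi=3+2=5
cmp esi, 11  (cmp 5,11)
jl loop: taken
after add edi, edx: edi=8+7=15
after sub edi, edx: edi=15-7=8
after add esi, 2: esi=5+2=7
cmp esi, 11  (cmp 7,11)
jl loop: taken
after add edi, edx: edi=8+7=15
after sub edi, edx: edi=15-7=8
after add esi, 2: esi=7+2=9
cmp esi, 11  (cmp 9,11)
jl loop: taken
after add edi, edx: edi=8+7=15
after sub edi, edx: edi=15-7=8
after add esi, 2: esi=9+2=11
cmp esi, 11  (cmp 11,11)
jl loop: not taken
halt.
Total executed instructions: 24.

24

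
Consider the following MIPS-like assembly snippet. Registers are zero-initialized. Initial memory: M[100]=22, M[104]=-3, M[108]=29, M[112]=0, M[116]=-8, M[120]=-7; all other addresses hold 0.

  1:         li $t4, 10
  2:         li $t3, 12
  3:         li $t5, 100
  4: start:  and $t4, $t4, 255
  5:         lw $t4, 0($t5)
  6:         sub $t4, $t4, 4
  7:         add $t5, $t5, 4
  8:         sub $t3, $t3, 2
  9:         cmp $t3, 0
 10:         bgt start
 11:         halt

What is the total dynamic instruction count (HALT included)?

$t4=10
$t3=12
$t5=100
$t4=10&255=10
$t4=M[100]=22
$t4=22-4=18
$t5=100+4=104
$t3=12-2=10
cmp $t3, 0  (cmp 10,0)
bgt start: taken
$t4=18&255=18
$t4=M[104]=-3
$t4=(-3)-4=-7
$t5=104+4=108
$t3=10-2=8
cmp $t3, 0  (cmp 8,0)
bgt start: taken
$t4=(-7)&255=249
$t4=M[108]=29
$t4=29-4=25
$t5=108+4=112
$t3=8-2=6
cmp $t3, 0  (cmp 6,0)
bgt start: taken
$t4=25&255=25
$t4=M[112]=0
$t4=0-4=-4
$t5=112+4=116
$t3=6-2=4
cmp $t3, 0  (cmp 4,0)
bgt start: taken
$t4=(-4)&255=252
$t4=M[116]=-8
$t4=(-8)-4=-12
$t5=116+4=120
$t3=4-2=2
cmp $t3, 0  (cmp 2,0)
bgt start: taken
$t4=(-12)&255=244
$t4=M[120]=-7
$t4=(-7)-4=-11
$t5=120+4=124
$t3=2-2=0
cmp $t3, 0  (cmp 0,0)
bgt start: not taken
halt.
Total executed instructions: 46.

46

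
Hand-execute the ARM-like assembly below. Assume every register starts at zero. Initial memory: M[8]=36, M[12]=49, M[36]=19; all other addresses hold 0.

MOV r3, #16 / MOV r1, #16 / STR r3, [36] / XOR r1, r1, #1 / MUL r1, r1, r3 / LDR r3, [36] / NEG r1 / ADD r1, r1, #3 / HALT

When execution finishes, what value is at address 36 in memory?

after MOV r3, #16: r3=16
after MOV r1, #16: r1=16
STR r3, [36] → M[36]=16
after XOR r1, r1, #1: r1=16^1=17
after MUL r1, r1, r3: r1=17*16=272
after LDR r3, [36]: r3=M[36]=16
after NEG r1: r1=-(272)=-272
after ADD r1, r1, #3: r1=(-272)+3=-269
halt.

16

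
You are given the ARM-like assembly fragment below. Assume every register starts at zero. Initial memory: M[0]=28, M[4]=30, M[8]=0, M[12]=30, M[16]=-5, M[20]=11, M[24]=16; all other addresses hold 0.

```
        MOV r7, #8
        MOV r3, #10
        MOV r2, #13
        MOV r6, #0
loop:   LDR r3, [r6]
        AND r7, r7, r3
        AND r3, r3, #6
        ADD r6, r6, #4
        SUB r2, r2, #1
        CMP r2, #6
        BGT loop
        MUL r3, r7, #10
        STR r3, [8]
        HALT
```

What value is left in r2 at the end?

r7=8
r3=10
r2=13
r6=0
r3=M[0]=28
r7=8&28=8
r3=28&6=4
r6=0+4=4
r2=13-1=12
CMP r2, #6  (cmp 12,6)
BGT loop: taken
r3=M[4]=30
r7=8&30=8
r3=30&6=6
r6=4+4=8
r2=12-1=11
CMP r2, #6  (cmp 11,6)
BGT loop: taken
r3=M[8]=0
r7=8&0=0
r3=0&6=0
r6=8+4=12
r2=11-1=10
CMP r2, #6  (cmp 10,6)
BGT loop: taken
r3=M[12]=30
r7=0&30=0
r3=30&6=6
r6=12+4=16
r2=10-1=9
CMP r2, #6  (cmp 9,6)
BGT loop: taken
r3=M[16]=-5
r7=0&(-5)=0
r3=(-5)&6=2
r6=16+4=20
r2=9-1=8
CMP r2, #6  (cmp 8,6)
BGT loop: taken
r3=M[20]=11
r7=0&11=0
r3=11&6=2
r6=20+4=24
r2=8-1=7
CMP r2, #6  (cmp 7,6)
BGT loop: taken
r3=M[24]=16
r7=0&16=0
r3=16&6=0
r6=24+4=28
r2=7-1=6
CMP r2, #6  (cmp 6,6)
BGT loop: not taken
r3=0*10=0
STR r3, [8] → M[8]=0
halt.

6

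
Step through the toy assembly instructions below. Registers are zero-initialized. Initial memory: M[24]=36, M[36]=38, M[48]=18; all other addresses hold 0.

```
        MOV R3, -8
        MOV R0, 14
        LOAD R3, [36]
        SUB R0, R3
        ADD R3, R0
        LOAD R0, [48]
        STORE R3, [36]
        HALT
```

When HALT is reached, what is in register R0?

R3=-8
R0=14
R3=M[36]=38
R0=14-38=-24
R3=38+(-24)=14
R0=M[48]=18
STORE R3, [36] → M[36]=14
halt.

18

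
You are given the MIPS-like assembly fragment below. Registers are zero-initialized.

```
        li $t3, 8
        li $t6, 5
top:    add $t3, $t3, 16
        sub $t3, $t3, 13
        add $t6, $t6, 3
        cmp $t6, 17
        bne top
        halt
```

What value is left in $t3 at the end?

after li $t3, 8: $t3=8
after li $t6, 5: $t6=5
after add $t3, $t3, 16: $t3=8+16=24
after sub $t3, $t3, 13: $t3=24-13=11
after add $t6, $t6, 3: $t6=5+3=8
cmp $t6, 17  (cmp 8,17)
bne top: taken
after add $t3, $t3, 16: $t3=11+16=27
after sub $t3, $t3, 13: $t3=27-13=14
after add $t6, $t6, 3: $t6=8+3=11
cmp $t6, 17  (cmp 11,17)
bne top: taken
after add $t3, $t3, 16: $t3=14+16=30
after sub $t3, $t3, 13: $t3=30-13=17
after add $t6, $t6, 3: $t6=11+3=14
cmp $t6, 17  (cmp 14,17)
bne top: taken
after add $t3, $t3, 16: $t3=17+16=33
after sub $t3, $t3, 13: $t3=33-13=20
after add $t6, $t6, 3: $t6=14+3=17
cmp $t6, 17  (cmp 17,17)
bne top: not taken
halt.

20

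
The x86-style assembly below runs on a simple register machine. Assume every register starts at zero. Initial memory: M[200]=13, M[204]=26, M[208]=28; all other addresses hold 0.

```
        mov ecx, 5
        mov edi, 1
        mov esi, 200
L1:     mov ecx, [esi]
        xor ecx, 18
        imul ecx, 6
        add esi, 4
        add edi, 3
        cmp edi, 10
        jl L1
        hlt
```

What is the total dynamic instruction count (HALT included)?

25

mov ecx, 5 → ecx=5
mov edi, 1 → edi=1
mov esi, 200 → esi=200
mov ecx, [esi] → ecx=M[200]=13
xor ecx, 18 → ecx=13^18=31
imul ecx, 6 → ecx=31*6=186
add esi, 4 → esi=200+4=204
add edi, 3 → edi=1+3=4
cmp edi, 10  (cmp 4,10)
jl L1: taken
mov ecx, [esi] → ecx=M[204]=26
xor ecx, 18 → ecx=26^18=8
imul ecx, 6 → ecx=8*6=48
add esi, 4 → esi=204+4=208
add edi, 3 → edi=4+3=7
cmp edi, 10  (cmp 7,10)
jl L1: taken
mov ecx, [esi] → ecx=M[208]=28
xor ecx, 18 → ecx=28^18=14
imul ecx, 6 → ecx=14*6=84
add esi, 4 → esi=208+4=212
add edi, 3 → edi=7+3=10
cmp edi, 10  (cmp 10,10)
jl L1: not taken
halt.
Total executed instructions: 25.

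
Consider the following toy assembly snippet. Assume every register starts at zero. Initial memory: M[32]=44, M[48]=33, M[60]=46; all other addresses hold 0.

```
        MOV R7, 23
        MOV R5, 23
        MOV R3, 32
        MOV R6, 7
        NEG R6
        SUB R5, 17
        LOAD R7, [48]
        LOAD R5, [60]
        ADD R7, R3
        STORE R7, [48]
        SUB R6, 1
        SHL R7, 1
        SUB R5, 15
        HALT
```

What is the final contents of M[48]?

after MOV R7, 23: R7=23
after MOV R5, 23: R5=23
after MOV R3, 32: R3=32
after MOV R6, 7: R6=7
after NEG R6: R6=-(7)=-7
after SUB R5, 17: R5=23-17=6
after LOAD R7, [48]: R7=M[48]=33
after LOAD R5, [60]: R5=M[60]=46
after ADD R7, R3: R7=33+32=65
STORE R7, [48] → M[48]=65
after SUB R6, 1: R6=(-7)-1=-8
after SHL R7, 1: R7=65<<1=130
after SUB R5, 15: R5=46-15=31
halt.

65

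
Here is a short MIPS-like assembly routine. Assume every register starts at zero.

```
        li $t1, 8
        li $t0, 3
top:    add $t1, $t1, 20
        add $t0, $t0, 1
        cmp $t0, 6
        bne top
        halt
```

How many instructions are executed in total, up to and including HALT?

after li $t1, 8: $t1=8
after li $t0, 3: $t0=3
after add $t1, $t1, 20: $t1=8+20=28
after add $t0, $t0, 1: $t0=3+1=4
cmp $t0, 6  (cmp 4,6)
bne top: taken
after add $t1, $t1, 20: $t1=28+20=48
after add $t0, $t0, 1: $t0=4+1=5
cmp $t0, 6  (cmp 5,6)
bne top: taken
after add $t1, $t1, 20: $t1=48+20=68
after add $t0, $t0, 1: $t0=5+1=6
cmp $t0, 6  (cmp 6,6)
bne top: not taken
halt.
Total executed instructions: 15.

15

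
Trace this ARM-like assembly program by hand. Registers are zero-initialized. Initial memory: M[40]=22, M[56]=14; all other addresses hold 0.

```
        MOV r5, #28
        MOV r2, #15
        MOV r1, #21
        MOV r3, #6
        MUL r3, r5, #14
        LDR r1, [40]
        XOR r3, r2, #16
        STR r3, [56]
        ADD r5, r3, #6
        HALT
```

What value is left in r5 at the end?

37

after MOV r5, #28: r5=28
after MOV r2, #15: r2=15
after MOV r1, #21: r1=21
after MOV r3, #6: r3=6
after MUL r3, r5, #14: r3=28*14=392
after LDR r1, [40]: r1=M[40]=22
after XOR r3, r2, #16: r3=15^16=31
STR r3, [56] → M[56]=31
after ADD r5, r3, #6: r5=31+6=37
halt.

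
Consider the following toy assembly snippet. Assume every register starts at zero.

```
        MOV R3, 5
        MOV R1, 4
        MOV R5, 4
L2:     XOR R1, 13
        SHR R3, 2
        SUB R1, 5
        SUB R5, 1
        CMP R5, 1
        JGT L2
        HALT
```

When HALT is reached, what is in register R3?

0

R3=5
R1=4
R5=4
R1=4^13=9
R3=5>>2=1
R1=9-5=4
R5=4-1=3
CMP R5, 1  (cmp 3,1)
JGT L2: taken
R1=4^13=9
R3=1>>2=0
R1=9-5=4
R5=3-1=2
CMP R5, 1  (cmp 2,1)
JGT L2: taken
R1=4^13=9
R3=0>>2=0
R1=9-5=4
R5=2-1=1
CMP R5, 1  (cmp 1,1)
JGT L2: not taken
halt.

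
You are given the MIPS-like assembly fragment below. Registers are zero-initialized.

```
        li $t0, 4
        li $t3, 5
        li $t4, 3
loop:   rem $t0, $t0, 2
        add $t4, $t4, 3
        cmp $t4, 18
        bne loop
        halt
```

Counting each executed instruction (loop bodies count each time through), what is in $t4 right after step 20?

li $t0, 4 → $t0=4
li $t3, 5 → $t3=5
li $t4, 3 → $t4=3
rem $t0, $t0, 2 → $t0=4%2=0
add $t4, $t4, 3 → $t4=3+3=6
cmp $t4, 18  (cmp 6,18)
bne loop: taken
rem $t0, $t0, 2 → $t0=0%2=0
add $t4, $t4, 3 → $t4=6+3=9
cmp $t4, 18  (cmp 9,18)
bne loop: taken
rem $t0, $t0, 2 → $t0=0%2=0
add $t4, $t4, 3 → $t4=9+3=12
cmp $t4, 18  (cmp 12,18)
bne loop: taken
rem $t0, $t0, 2 → $t0=0%2=0
add $t4, $t4, 3 → $t4=12+3=15
cmp $t4, 18  (cmp 15,18)
bne loop: taken
rem $t0, $t0, 2 → $t0=0%2=0
After step 20: $t4 = 15.

15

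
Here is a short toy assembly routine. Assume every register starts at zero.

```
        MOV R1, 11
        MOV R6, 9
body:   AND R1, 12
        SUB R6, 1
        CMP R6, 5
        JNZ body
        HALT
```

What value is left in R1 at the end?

after MOV R1, 11: R1=11
after MOV R6, 9: R6=9
after AND R1, 12: R1=11&12=8
after SUB R6, 1: R6=9-1=8
CMP R6, 5  (cmp 8,5)
JNZ body: taken
after AND R1, 12: R1=8&12=8
after SUB R6, 1: R6=8-1=7
CMP R6, 5  (cmp 7,5)
JNZ body: taken
after AND R1, 12: R1=8&12=8
after SUB R6, 1: R6=7-1=6
CMP R6, 5  (cmp 6,5)
JNZ body: taken
after AND R1, 12: R1=8&12=8
after SUB R6, 1: R6=6-1=5
CMP R6, 5  (cmp 5,5)
JNZ body: not taken
halt.

8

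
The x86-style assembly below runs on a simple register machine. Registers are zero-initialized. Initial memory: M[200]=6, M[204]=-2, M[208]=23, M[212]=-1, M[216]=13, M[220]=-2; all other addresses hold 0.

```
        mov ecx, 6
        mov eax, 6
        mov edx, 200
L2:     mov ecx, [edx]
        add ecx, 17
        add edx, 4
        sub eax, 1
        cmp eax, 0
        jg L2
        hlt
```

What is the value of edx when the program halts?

after mov ecx, 6: ecx=6
after mov eax, 6: eax=6
after mov edx, 200: edx=200
after mov ecx, [edx]: ecx=M[200]=6
after add ecx, 17: ecx=6+17=23
after add edx, 4: edx=200+4=204
after sub eax, 1: eax=6-1=5
cmp eax, 0  (cmp 5,0)
jg L2: taken
after mov ecx, [edx]: ecx=M[204]=-2
after add ecx, 17: ecx=(-2)+17=15
after add edx, 4: edx=204+4=208
after sub eax, 1: eax=5-1=4
cmp eax, 0  (cmp 4,0)
jg L2: taken
after mov ecx, [edx]: ecx=M[208]=23
after add ecx, 17: ecx=23+17=40
after add edx, 4: edx=208+4=212
after sub eax, 1: eax=4-1=3
cmp eax, 0  (cmp 3,0)
jg L2: taken
after mov ecx, [edx]: ecx=M[212]=-1
after add ecx, 17: ecx=(-1)+17=16
after add edx, 4: edx=212+4=216
after sub eax, 1: eax=3-1=2
cmp eax, 0  (cmp 2,0)
jg L2: taken
after mov ecx, [edx]: ecx=M[216]=13
after add ecx, 17: ecx=13+17=30
after add edx, 4: edx=216+4=220
after sub eax, 1: eax=2-1=1
cmp eax, 0  (cmp 1,0)
jg L2: taken
after mov ecx, [edx]: ecx=M[220]=-2
after add ecx, 17: ecx=(-2)+17=15
after add edx, 4: edx=220+4=224
after sub eax, 1: eax=1-1=0
cmp eax, 0  (cmp 0,0)
jg L2: not taken
halt.

224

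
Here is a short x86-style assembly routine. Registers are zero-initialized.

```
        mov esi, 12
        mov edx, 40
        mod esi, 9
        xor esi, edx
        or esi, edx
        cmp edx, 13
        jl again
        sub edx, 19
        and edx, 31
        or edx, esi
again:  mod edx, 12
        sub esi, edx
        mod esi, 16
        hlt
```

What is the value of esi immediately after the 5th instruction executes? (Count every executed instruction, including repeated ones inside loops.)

43

mov esi, 12 → esi=12
mov edx, 40 → edx=40
mod esi, 9 → esi=12%9=3
xor esi, edx → esi=3^40=43
or esi, edx → esi=43|40=43
After step 5: esi = 43.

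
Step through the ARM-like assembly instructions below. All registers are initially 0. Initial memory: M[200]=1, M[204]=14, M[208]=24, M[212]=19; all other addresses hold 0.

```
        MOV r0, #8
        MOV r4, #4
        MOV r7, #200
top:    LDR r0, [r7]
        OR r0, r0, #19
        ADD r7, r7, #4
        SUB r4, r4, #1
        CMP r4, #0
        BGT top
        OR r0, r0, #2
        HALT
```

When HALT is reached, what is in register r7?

216

after MOV r0, #8: r0=8
after MOV r4, #4: r4=4
after MOV r7, #200: r7=200
after LDR r0, [r7]: r0=M[200]=1
after OR r0, r0, #19: r0=1|19=19
after ADD r7, r7, #4: r7=200+4=204
after SUB r4, r4, #1: r4=4-1=3
CMP r4, #0  (cmp 3,0)
BGT top: taken
after LDR r0, [r7]: r0=M[204]=14
after OR r0, r0, #19: r0=14|19=31
after ADD r7, r7, #4: r7=204+4=208
after SUB r4, r4, #1: r4=3-1=2
CMP r4, #0  (cmp 2,0)
BGT top: taken
after LDR r0, [r7]: r0=M[208]=24
after OR r0, r0, #19: r0=24|19=27
after ADD r7, r7, #4: r7=208+4=212
after SUB r4, r4, #1: r4=2-1=1
CMP r4, #0  (cmp 1,0)
BGT top: taken
after LDR r0, [r7]: r0=M[212]=19
after OR r0, r0, #19: r0=19|19=19
after ADD r7, r7, #4: r7=212+4=216
after SUB r4, r4, #1: r4=1-1=0
CMP r4, #0  (cmp 0,0)
BGT top: not taken
after OR r0, r0, #2: r0=19|2=19
halt.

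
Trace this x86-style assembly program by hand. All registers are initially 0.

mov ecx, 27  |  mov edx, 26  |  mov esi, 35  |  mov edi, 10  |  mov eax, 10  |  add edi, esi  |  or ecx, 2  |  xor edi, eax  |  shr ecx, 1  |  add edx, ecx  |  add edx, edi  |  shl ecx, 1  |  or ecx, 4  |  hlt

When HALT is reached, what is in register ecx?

after mov ecx, 27: ecx=27
after mov edx, 26: edx=26
after mov esi, 35: esi=35
after mov edi, 10: edi=10
after mov eax, 10: eax=10
after add edi, esi: edi=10+35=45
after or ecx, 2: ecx=27|2=27
after xor edi, eax: edi=45^10=39
after shr ecx, 1: ecx=27>>1=13
after add edx, ecx: edx=26+13=39
after add edx, edi: edx=39+39=78
after shl ecx, 1: ecx=13<<1=26
after or ecx, 4: ecx=26|4=30
halt.

30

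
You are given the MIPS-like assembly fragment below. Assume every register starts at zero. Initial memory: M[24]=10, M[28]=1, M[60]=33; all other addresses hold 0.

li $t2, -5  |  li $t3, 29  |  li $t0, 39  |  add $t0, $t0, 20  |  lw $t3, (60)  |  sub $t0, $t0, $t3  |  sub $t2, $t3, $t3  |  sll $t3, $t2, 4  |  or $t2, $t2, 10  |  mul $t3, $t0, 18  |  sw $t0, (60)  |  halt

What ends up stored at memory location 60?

26

$t2=-5
$t3=29
$t0=39
$t0=39+20=59
$t3=M[60]=33
$t0=59-33=26
$t2=33-33=0
$t3=0<<4=0
$t2=0|10=10
$t3=26*18=468
sw $t0, (60) → M[60]=26
halt.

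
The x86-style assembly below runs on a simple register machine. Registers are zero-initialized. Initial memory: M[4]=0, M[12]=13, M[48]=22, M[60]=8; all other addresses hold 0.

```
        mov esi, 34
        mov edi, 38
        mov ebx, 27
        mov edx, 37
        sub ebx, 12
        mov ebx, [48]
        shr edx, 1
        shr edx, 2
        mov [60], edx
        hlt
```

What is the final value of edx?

4

after mov esi, 34: esi=34
after mov edi, 38: edi=38
after mov ebx, 27: ebx=27
after mov edx, 37: edx=37
after sub ebx, 12: ebx=27-12=15
after mov ebx, [48]: ebx=M[48]=22
after shr edx, 1: edx=37>>1=18
after shr edx, 2: edx=18>>2=4
mov [60], edx → M[60]=4
halt.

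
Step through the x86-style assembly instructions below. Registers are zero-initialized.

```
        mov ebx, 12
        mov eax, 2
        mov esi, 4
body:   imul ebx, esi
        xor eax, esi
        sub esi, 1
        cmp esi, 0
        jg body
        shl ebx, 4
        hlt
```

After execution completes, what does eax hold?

6

after mov ebx, 12: ebx=12
after mov eax, 2: eax=2
after mov esi, 4: esi=4
after imul ebx, esi: ebx=12*4=48
after xor eax, esi: eax=2^4=6
after sub esi, 1: esi=4-1=3
cmp esi, 0  (cmp 3,0)
jg body: taken
after imul ebx, esi: ebx=48*3=144
after xor eax, esi: eax=6^3=5
after sub esi, 1: esi=3-1=2
cmp esi, 0  (cmp 2,0)
jg body: taken
after imul ebx, esi: ebx=144*2=288
after xor eax, esi: eax=5^2=7
after sub esi, 1: esi=2-1=1
cmp esi, 0  (cmp 1,0)
jg body: taken
after imul ebx, esi: ebx=288*1=288
after xor eax, esi: eax=7^1=6
after sub esi, 1: esi=1-1=0
cmp esi, 0  (cmp 0,0)
jg body: not taken
after shl ebx, 4: ebx=288<<4=4608
halt.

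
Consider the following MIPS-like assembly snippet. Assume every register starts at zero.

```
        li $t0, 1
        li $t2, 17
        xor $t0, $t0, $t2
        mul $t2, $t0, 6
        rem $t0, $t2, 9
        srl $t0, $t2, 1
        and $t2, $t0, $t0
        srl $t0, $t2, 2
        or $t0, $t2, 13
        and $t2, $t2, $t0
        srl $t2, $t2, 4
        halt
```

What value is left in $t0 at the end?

$t0=1
$t2=17
$t0=1^17=16
$t2=16*6=96
$t0=96%9=6
$t0=96>>1=48
$t2=48&48=48
$t0=48>>2=12
$t0=48|13=61
$t2=48&61=48
$t2=48>>4=3
halt.

61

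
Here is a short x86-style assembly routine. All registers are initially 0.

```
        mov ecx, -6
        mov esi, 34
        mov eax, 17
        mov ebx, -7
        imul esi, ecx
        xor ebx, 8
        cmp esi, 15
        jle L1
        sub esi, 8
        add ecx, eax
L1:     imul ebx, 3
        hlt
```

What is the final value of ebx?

-45

after mov ecx, -6: ecx=-6
after mov esi, 34: esi=34
after mov eax, 17: eax=17
after mov ebx, -7: ebx=-7
after imul esi, ecx: esi=34*(-6)=-204
after xor ebx, 8: ebx=(-7)^8=-15
cmp esi, 15  (cmp -204,15)
jle L1: taken
after imul ebx, 3: ebx=(-15)*3=-45
halt.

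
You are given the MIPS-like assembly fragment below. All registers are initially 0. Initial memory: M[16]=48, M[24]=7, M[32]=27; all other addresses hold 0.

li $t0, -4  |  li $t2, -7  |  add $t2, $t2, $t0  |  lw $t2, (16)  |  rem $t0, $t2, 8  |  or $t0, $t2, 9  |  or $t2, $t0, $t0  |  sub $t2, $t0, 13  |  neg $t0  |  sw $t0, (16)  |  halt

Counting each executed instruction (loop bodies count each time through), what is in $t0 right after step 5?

0

$t0=-4
$t2=-7
$t2=(-7)+(-4)=-11
$t2=M[16]=48
$t0=48%8=0
After step 5: $t0 = 0.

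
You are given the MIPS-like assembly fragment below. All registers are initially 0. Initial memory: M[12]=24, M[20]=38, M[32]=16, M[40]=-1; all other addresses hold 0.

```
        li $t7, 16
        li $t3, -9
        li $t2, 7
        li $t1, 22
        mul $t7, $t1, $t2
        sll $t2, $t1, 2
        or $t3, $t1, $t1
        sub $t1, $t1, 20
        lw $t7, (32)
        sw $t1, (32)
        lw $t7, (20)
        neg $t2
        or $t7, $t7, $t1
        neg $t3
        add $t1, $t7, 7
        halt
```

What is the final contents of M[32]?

2

after li $t7, 16: $t7=16
after li $t3, -9: $t3=-9
after li $t2, 7: $t2=7
after li $t1, 22: $t1=22
after mul $t7, $t1, $t2: $t7=22*7=154
after sll $t2, $t1, 2: $t2=22<<2=88
after or $t3, $t1, $t1: $t3=22|22=22
after sub $t1, $t1, 20: $t1=22-20=2
after lw $t7, (32): $t7=M[32]=16
sw $t1, (32) → M[32]=2
after lw $t7, (20): $t7=M[20]=38
after neg $t2: $t2=-(88)=-88
after or $t7, $t7, $t1: $t7=38|2=38
after neg $t3: $t3=-(22)=-22
after add $t1, $t7, 7: $t1=38+7=45
halt.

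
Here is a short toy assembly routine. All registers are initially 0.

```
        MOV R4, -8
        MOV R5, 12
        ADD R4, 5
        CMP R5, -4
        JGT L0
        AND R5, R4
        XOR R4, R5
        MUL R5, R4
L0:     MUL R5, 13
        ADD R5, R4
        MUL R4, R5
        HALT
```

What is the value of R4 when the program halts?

R4=-8
R5=12
R4=(-8)+5=-3
CMP R5, -4  (cmp 12,-4)
JGT L0: taken
R5=12*13=156
R5=156+(-3)=153
R4=(-3)*153=-459
halt.

-459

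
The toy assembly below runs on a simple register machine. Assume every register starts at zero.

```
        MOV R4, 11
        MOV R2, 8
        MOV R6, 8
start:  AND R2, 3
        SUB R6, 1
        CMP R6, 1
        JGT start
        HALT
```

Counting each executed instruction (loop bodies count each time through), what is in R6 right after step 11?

6

MOV R4, 11 → R4=11
MOV R2, 8 → R2=8
MOV R6, 8 → R6=8
AND R2, 3 → R2=8&3=0
SUB R6, 1 → R6=8-1=7
CMP R6, 1  (cmp 7,1)
JGT start: taken
AND R2, 3 → R2=0&3=0
SUB R6, 1 → R6=7-1=6
CMP R6, 1  (cmp 6,1)
JGT start: taken
After step 11: R6 = 6.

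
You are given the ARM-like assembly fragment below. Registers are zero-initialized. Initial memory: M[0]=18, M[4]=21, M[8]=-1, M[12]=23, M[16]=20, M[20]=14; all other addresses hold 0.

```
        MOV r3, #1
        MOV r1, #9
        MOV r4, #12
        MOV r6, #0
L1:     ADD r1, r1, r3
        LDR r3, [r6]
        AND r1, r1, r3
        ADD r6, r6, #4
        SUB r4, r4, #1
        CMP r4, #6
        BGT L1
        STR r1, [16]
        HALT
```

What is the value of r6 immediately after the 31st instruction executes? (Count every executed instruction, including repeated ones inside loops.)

after MOV r3, #1: r3=1
after MOV r1, #9: r1=9
after MOV r4, #12: r4=12
after MOV r6, #0: r6=0
after ADD r1, r1, r3: r1=9+1=10
after LDR r3, [r6]: r3=M[0]=18
after AND r1, r1, r3: r1=10&18=2
after ADD r6, r6, #4: r6=0+4=4
after SUB r4, r4, #1: r4=12-1=11
CMP r4, #6  (cmp 11,6)
BGT L1: taken
after ADD r1, r1, r3: r1=2+18=20
after LDR r3, [r6]: r3=M[4]=21
after AND r1, r1, r3: r1=20&21=20
after ADD r6, r6, #4: r6=4+4=8
after SUB r4, r4, #1: r4=11-1=10
CMP r4, #6  (cmp 10,6)
BGT L1: taken
after ADD r1, r1, r3: r1=20+21=41
after LDR r3, [r6]: r3=M[8]=-1
after AND r1, r1, r3: r1=41&(-1)=41
after ADD r6, r6, #4: r6=8+4=12
after SUB r4, r4, #1: r4=10-1=9
CMP r4, #6  (cmp 9,6)
BGT L1: taken
after ADD r1, r1, r3: r1=41+(-1)=40
after LDR r3, [r6]: r3=M[12]=23
after AND r1, r1, r3: r1=40&23=0
after ADD r6, r6, #4: r6=12+4=16
after SUB r4, r4, #1: r4=9-1=8
CMP r4, #6  (cmp 8,6)
After step 31: r6 = 16.

16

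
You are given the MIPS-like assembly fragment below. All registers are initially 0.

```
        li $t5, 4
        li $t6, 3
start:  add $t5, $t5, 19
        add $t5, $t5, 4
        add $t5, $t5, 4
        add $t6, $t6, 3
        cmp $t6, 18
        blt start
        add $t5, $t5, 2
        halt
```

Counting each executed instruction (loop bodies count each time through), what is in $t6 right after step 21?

li $t5, 4 → $t5=4
li $t6, 3 → $t6=3
add $t5, $t5, 19 → $t5=4+19=23
add $t5, $t5, 4 → $t5=23+4=27
add $t5, $t5, 4 → $t5=27+4=31
add $t6, $t6, 3 → $t6=3+3=6
cmp $t6, 18  (cmp 6,18)
blt start: taken
add $t5, $t5, 19 → $t5=31+19=50
add $t5, $t5, 4 → $t5=50+4=54
add $t5, $t5, 4 → $t5=54+4=58
add $t6, $t6, 3 → $t6=6+3=9
cmp $t6, 18  (cmp 9,18)
blt start: taken
add $t5, $t5, 19 → $t5=58+19=77
add $t5, $t5, 4 → $t5=77+4=81
add $t5, $t5, 4 → $t5=81+4=85
add $t6, $t6, 3 → $t6=9+3=12
cmp $t6, 18  (cmp 12,18)
blt start: taken
add $t5, $t5, 19 → $t5=85+19=104
After step 21: $t6 = 12.

12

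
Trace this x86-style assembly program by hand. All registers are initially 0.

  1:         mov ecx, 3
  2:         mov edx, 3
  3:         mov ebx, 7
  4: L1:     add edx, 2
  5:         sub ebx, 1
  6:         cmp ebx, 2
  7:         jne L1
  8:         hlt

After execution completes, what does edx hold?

ecx=3
edx=3
ebx=7
edx=3+2=5
ebx=7-1=6
cmp ebx, 2  (cmp 6,2)
jne L1: taken
edx=5+2=7
ebx=6-1=5
cmp ebx, 2  (cmp 5,2)
jne L1: taken
edx=7+2=9
ebx=5-1=4
cmp ebx, 2  (cmp 4,2)
jne L1: taken
edx=9+2=11
ebx=4-1=3
cmp ebx, 2  (cmp 3,2)
jne L1: taken
edx=11+2=13
ebx=3-1=2
cmp ebx, 2  (cmp 2,2)
jne L1: not taken
halt.

13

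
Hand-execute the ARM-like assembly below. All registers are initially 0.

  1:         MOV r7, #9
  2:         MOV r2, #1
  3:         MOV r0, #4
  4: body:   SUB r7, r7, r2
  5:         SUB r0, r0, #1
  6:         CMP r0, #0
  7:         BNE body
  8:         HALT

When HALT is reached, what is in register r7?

MOV r7, #9 → r7=9
MOV r2, #1 → r2=1
MOV r0, #4 → r0=4
SUB r7, r7, r2 → r7=9-1=8
SUB r0, r0, #1 → r0=4-1=3
CMP r0, #0  (cmp 3,0)
BNE body: taken
SUB r7, r7, r2 → r7=8-1=7
SUB r0, r0, #1 → r0=3-1=2
CMP r0, #0  (cmp 2,0)
BNE body: taken
SUB r7, r7, r2 → r7=7-1=6
SUB r0, r0, #1 → r0=2-1=1
CMP r0, #0  (cmp 1,0)
BNE body: taken
SUB r7, r7, r2 → r7=6-1=5
SUB r0, r0, #1 → r0=1-1=0
CMP r0, #0  (cmp 0,0)
BNE body: not taken
halt.

5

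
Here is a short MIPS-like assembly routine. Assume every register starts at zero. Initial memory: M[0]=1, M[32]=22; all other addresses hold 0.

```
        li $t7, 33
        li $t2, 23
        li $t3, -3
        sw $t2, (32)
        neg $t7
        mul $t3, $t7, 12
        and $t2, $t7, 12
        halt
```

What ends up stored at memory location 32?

li $t7, 33 → $t7=33
li $t2, 23 → $t2=23
li $t3, -3 → $t3=-3
sw $t2, (32) → M[32]=23
neg $t7 → $t7=-(33)=-33
mul $t3, $t7, 12 → $t3=(-33)*12=-396
and $t2, $t7, 12 → $t2=(-33)&12=12
halt.

23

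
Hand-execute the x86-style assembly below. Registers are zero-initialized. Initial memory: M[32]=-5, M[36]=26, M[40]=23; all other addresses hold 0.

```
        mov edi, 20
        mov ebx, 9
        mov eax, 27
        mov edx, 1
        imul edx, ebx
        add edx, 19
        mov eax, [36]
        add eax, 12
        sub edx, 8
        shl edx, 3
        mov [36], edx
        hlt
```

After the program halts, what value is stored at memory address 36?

160

mov edi, 20 → edi=20
mov ebx, 9 → ebx=9
mov eax, 27 → eax=27
mov edx, 1 → edx=1
imul edx, ebx → edx=1*9=9
add edx, 19 → edx=9+19=28
mov eax, [36] → eax=M[36]=26
add eax, 12 → eax=26+12=38
sub edx, 8 → edx=28-8=20
shl edx, 3 → edx=20<<3=160
mov [36], edx → M[36]=160
halt.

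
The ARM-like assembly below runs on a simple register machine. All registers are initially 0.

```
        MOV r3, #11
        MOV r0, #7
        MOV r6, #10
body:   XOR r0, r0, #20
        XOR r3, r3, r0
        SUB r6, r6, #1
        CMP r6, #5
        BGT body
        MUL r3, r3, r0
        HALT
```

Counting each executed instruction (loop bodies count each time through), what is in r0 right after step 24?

19

MOV r3, #11 → r3=11
MOV r0, #7 → r0=7
MOV r6, #10 → r6=10
XOR r0, r0, #20 → r0=7^20=19
XOR r3, r3, r0 → r3=11^19=24
SUB r6, r6, #1 → r6=10-1=9
CMP r6, #5  (cmp 9,5)
BGT body: taken
XOR r0, r0, #20 → r0=19^20=7
XOR r3, r3, r0 → r3=24^7=31
SUB r6, r6, #1 → r6=9-1=8
CMP r6, #5  (cmp 8,5)
BGT body: taken
XOR r0, r0, #20 → r0=7^20=19
XOR r3, r3, r0 → r3=31^19=12
SUB r6, r6, #1 → r6=8-1=7
CMP r6, #5  (cmp 7,5)
BGT body: taken
XOR r0, r0, #20 → r0=19^20=7
XOR r3, r3, r0 → r3=12^7=11
SUB r6, r6, #1 → r6=7-1=6
CMP r6, #5  (cmp 6,5)
BGT body: taken
XOR r0, r0, #20 → r0=7^20=19
After step 24: r0 = 19.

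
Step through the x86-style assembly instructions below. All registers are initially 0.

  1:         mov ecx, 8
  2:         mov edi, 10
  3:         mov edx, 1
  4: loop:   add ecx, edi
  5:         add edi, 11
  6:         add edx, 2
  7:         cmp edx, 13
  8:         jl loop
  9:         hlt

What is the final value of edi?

after mov ecx, 8: ecx=8
after mov edi, 10: edi=10
after mov edx, 1: edx=1
after add ecx, edi: ecx=8+10=18
after add edi, 11: edi=10+11=21
after add edx, 2: edx=1+2=3
cmp edx, 13  (cmp 3,13)
jl loop: taken
after add ecx, edi: ecx=18+21=39
after add edi, 11: edi=21+11=32
after add edx, 2: edx=3+2=5
cmp edx, 13  (cmp 5,13)
jl loop: taken
after add ecx, edi: ecx=39+32=71
after add edi, 11: edi=32+11=43
after add edx, 2: edx=5+2=7
cmp edx, 13  (cmp 7,13)
jl loop: taken
after add ecx, edi: ecx=71+43=114
after add edi, 11: edi=43+11=54
after add edx, 2: edx=7+2=9
cmp edx, 13  (cmp 9,13)
jl loop: taken
after add ecx, edi: ecx=114+54=168
after add edi, 11: edi=54+11=65
after add edx, 2: edx=9+2=11
cmp edx, 13  (cmp 11,13)
jl loop: taken
after add ecx, edi: ecx=168+65=233
after add edi, 11: edi=65+11=76
after add edx, 2: edx=11+2=13
cmp edx, 13  (cmp 13,13)
jl loop: not taken
halt.

76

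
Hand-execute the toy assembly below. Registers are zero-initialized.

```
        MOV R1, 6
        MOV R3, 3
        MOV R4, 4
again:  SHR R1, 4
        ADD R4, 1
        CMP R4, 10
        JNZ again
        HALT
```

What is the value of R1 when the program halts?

R1=6
R3=3
R4=4
R1=6>>4=0
R4=4+1=5
CMP R4, 10  (cmp 5,10)
JNZ again: taken
R1=0>>4=0
R4=5+1=6
CMP R4, 10  (cmp 6,10)
JNZ again: taken
R1=0>>4=0
R4=6+1=7
CMP R4, 10  (cmp 7,10)
JNZ again: taken
R1=0>>4=0
R4=7+1=8
CMP R4, 10  (cmp 8,10)
JNZ again: taken
R1=0>>4=0
R4=8+1=9
CMP R4, 10  (cmp 9,10)
JNZ again: taken
R1=0>>4=0
R4=9+1=10
CMP R4, 10  (cmp 10,10)
JNZ again: not taken
halt.

0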